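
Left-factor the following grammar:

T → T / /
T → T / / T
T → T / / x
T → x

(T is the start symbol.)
T → T / / T'
T' → ε
T' → T
T' → x
T → x

Left-factoring transforms A → αβ₁ | αβ₂ into A → αA' and A' → β₁ | β₂
(α is the longest common prefix among the alternatives). Repeat until
no nonterminal has two alternatives with a common prefix.

Round 1: T has alternatives sharing prefix 'T / /'. Introduce T': T → T / / T'
  Add: T' → ε
  Add: T' → T
  Add: T' → x

No remaining common prefixes — done.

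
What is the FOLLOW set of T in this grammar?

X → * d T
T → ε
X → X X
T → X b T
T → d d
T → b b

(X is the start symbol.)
{ $, '*', 'b' }

In X → * d T: T is at the end, add FOLLOW(X)
In T → X b T: T is at the end; this adds FOLLOW(T) to itself — nothing new

The FOLLOW sets referred to above (computed the same way, to a fixed point):
  FOLLOW(X) = { $, '*', 'b' }

Taking the union: FOLLOW(T) = { $, '*', 'b' }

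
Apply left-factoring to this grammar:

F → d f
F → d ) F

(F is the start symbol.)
Left-factoring transforms A → αβ₁ | αβ₂ into A → αA' and A' → β₁ | β₂
(α is the longest common prefix among the alternatives). Repeat until
no nonterminal has two alternatives with a common prefix.

Round 1: F has alternatives sharing prefix 'd'. Introduce F': F → d F'
  Add: F' → f
  Add: F' → ) F

No remaining common prefixes — done.

Resulting grammar:
F → d F'
F' → f
F' → ) F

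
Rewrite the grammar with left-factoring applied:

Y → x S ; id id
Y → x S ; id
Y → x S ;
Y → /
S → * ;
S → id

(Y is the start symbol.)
Y → x S ; Y'
Y' → id Y''
Y'' → id
Y'' → ε
Y' → ε
Y → /
S → * ;
S → id

Left-factoring transforms A → αβ₁ | αβ₂ into A → αA' and A' → β₁ | β₂
(α is the longest common prefix among the alternatives). Repeat until
no nonterminal has two alternatives with a common prefix.

Round 1: Y has alternatives sharing prefix 'x S ;'. Introduce Y': Y → x S ; Y'
  Add: Y' → id id
  Add: Y' → id
  Add: Y' → ε

Round 2: Y' has alternatives sharing prefix 'id'. Introduce Y'': Y' → id Y''
  Add: Y'' → id
  Add: Y'' → ε

No remaining common prefixes — done.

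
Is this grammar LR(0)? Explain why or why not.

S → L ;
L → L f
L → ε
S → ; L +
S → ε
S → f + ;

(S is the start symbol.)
No. Shift-reduce conflict between [L → .] and [S → . ; L +]

A grammar is LR(0) if no state in the canonical LR(0) collection has:
  - both a shift item (dot before a terminal) and a complete item (shift-reduce conflict), or
  - two or more complete items (reduce-reduce conflict; the accept item [S' → S .] counts as a complete item here).

Augment with S' → S and build the canonical LR(0) collection (I0 = CLOSURE({[S' → . S]}), then GOTO on every symbol after a dot until no new states appear). It has 11 states:
  I0: { [L → . L f], [L → .], [S → . ; L +], [S → . L ;], [S → . f + ;], [S → .], [S' → . S] }  — shift, 2 reduces
  I1: { [L → . L f], [L → .], [S → ; . L +] }  — reduce
  I2: { [L → L . f], [S → L . ;] }  — shift
  I3: { [S' → S .] }  — accept
  I4: { [S → f . + ;] }  — shift
  I5: { [S → f + . ;] }  — shift
  I6: { [S → f + ; .] }  — reduce
  I7: { [S → L ; .] }  — reduce
  I8: { [L → L f .] }  — reduce
  I9: { [L → L . f], [S → ; L . +] }  — shift
  I10: { [S → ; L + .] }  — reduce

Conflict in state I0:
  Shift-reduce conflict between [L → .] and [S → . ; L +]
So the grammar is NOT LR(0).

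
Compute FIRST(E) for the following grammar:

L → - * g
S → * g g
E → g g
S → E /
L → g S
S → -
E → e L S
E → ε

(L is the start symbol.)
{ 'e', 'g', ε }

To compute FIRST(E), examine every production with E on the left-hand side, reading each right-hand side left to right until a non-nullable symbol is reached.

From E → g g:
  - g is a terminal: add 'g' and stop
From E → e L S:
  - e is a terminal: add 'e' and stop
From E → ε:
  - ε-production, so ε ∈ FIRST(E)

Collecting: FIRST(E) = { 'e', 'g', ε }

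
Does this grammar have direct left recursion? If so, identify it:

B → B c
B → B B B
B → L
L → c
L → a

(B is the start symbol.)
B → B c: LEFT RECURSIVE (starts with B)
B → B B B: LEFT RECURSIVE (starts with B)
B → L: starts with L
L → c: starts with c
L → a: starts with a

The grammar has direct left recursion on: B.

Answer: Yes, B is left-recursive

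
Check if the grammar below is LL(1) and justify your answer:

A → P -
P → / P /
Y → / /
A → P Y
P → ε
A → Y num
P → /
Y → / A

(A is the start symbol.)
Relevant sets:
  FIRST(P) = { '/', ε }
  FIRST(Y) = { '/' }
  FOLLOW(P) = { '-', '/' }

For A:
  PREDICT(A → P '-') = { '-', '/' }
  PREDICT(A → P Y) = { '/' }
  PREDICT(A → Y num) = { '/' }
For P:
  PREDICT(P → '/' P '/') = { '/' }
  PREDICT(P → ε) = { '-', '/' }
  PREDICT(P → '/') = { '/' }
For Y:
  PREDICT(Y → '/' '/') = { '/' }
  PREDICT(Y → '/' A) = { '/' }

Conflict found: Predict set conflict for A: { '/' }
The grammar is NOT LL(1).

Answer: No. Predict set conflict for A: { '/' }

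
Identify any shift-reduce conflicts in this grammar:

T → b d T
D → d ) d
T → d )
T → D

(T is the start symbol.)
Augment with T' → T and build the canonical LR(0) collection (I0 = CLOSURE({[T' → . T]}), then GOTO on every symbol after a dot until no new states appear). It has 9 states:
  I0: { [D → . d ) d], [T → . D], [T → . b d T], [T → . d )], [T' → . T] }  — shift
  I1: { [T → D .] }  — reduce
  I2: { [T' → T .] }  — accept
  I3: { [T → b . d T] }  — shift
  I4: { [D → d . ) d], [T → d . )] }  — shift
  I5: { [D → d ) . d], [T → d ) .] }  — shift, reduce
  I6: { [D → d ) d .] }  — reduce
  I7: { [D → . d ) d], [T → . D], [T → . b d T], [T → . d )], [T → b d . T] }  — shift
  I8: { [T → b d T .] }  — reduce

I5 contains reduce item [T → d ) .] and shift item [D → d ) . d] — shift-reduce conflict.

Answer: Yes — I5: [T → d ) .] vs [D → d ) . d]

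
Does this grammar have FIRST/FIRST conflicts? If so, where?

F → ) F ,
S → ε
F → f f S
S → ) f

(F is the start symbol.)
No FIRST/FIRST conflicts.

Productions for F:
  F → ) F ,: FIRST = { ')' }
  F → f f S: FIRST = { 'f' }
Productions for S:
  S → ε: FIRST = { ε }
  S → ) f: FIRST = { ')' }

All alternatives of each non-terminal have pairwise disjoint FIRST sets.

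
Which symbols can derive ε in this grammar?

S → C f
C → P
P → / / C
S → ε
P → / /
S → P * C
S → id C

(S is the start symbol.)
ε-productions: S → ε
So S is immediately nullable.
No further non-terminal can be added: every production for the remaining non-terminals contains a terminal or a non-nullable non-terminal.
Nullable = { 'S' }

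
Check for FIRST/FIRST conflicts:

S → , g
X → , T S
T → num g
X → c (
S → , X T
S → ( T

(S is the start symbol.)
Yes. S → ',' g / S → ',' X T on { ',' }

Productions for S:
  S → , g: FIRST = { ',' }
  S → , X T: FIRST = { ',' }
  S → ( T: FIRST = { '(' }
Productions for X:
  X → , T S: FIRST = { ',' }
  X → c (: FIRST = { 'c' }
T has only one production, so no FIRST/FIRST conflict is possible there.

Conflict for S: S → , g and S → , X T
  Overlap: { ',' }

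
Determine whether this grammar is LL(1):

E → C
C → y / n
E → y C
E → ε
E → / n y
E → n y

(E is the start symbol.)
A grammar is LL(1) if for each non-terminal N with multiple productions, the predict sets of those productions are pairwise disjoint, where PREDICT(N → α) = (FIRST(α) \ {ε}) ∪ (FOLLOW(N) if α ⇒* ε).

Relevant sets:
  FIRST(C) = { 'y' }
  FOLLOW(E) = { $ }

For E:
  PREDICT(E → C) = { 'y' }
  PREDICT(E → y C) = { 'y' }
  PREDICT(E → ε) = { $ }
  PREDICT(E → '/' n y) = { '/' }
  PREDICT(E → n y) = { 'n' }
C has a single production, so nothing to check there.

Conflict found: Predict set conflict for E: { 'y' }
The grammar is NOT LL(1).

Answer: No. Predict set conflict for E: { 'y' }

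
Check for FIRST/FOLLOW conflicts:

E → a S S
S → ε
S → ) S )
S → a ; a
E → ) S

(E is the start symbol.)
Yes. S → ')' S ')' with FOLLOW(S) on { ')' }; S → a ';' a with FOLLOW(S) on { 'a' }

Nullable non-terminals: S.

S: nullable alternative(s) S → ε; FOLLOW(S) = { $, ')', 'a' }
  S → ε: FIRST \ {ε} = { } — this is the only nullable alternative, skip
  S → ) S ): FIRST \ {ε} = { ')' } — overlaps FOLLOW(S) on { ')' }: CONFLICT
  S → a ; a: FIRST \ {ε} = { 'a' } — overlaps FOLLOW(S) on { 'a' }: CONFLICT

E has no nullable alternative, so no FIRST/FOLLOW check is needed there.

So the grammar has 2 FIRST/FOLLOW conflicts (marked CONFLICT above).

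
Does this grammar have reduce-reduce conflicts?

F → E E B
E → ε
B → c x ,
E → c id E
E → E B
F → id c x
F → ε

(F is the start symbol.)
A reduce-reduce conflict occurs when an LR(0) state has two complete items [A → α .] and [B → β .] — both call for a reduction, and with no lookahead the parser cannot choose between them.

Augment with F' → F and build the canonical LR(0) collection (I0 = CLOSURE({[F' → . F]}), then GOTO on every symbol after a dot until no new states appear). It has 16 states:
  I0: { [E → . E B], [E → . c id E], [E → .], [F → . E E B], [F → . id c x], [F → .], [F' → . F] }  — shift, 2 reduces
  I1: { [B → . c x ,], [E → . E B], [E → . c id E], [E → .], [E → E . B], [F → E . E B] }  — shift, reduce
  I2: { [F' → F .] }  — accept
  I3: { [E → c . id E] }  — shift
  I4: { [F → id . c x] }  — shift
  I5: { [F → id c . x] }  — shift
  I6: { [F → id c x .] }  — reduce
  I7: { [E → . E B], [E → . c id E], [E → .], [E → c id . E] }  — shift, reduce
  I8: { [B → . c x ,], [E → E . B], [E → c id E .] }  — shift, reduce
  I9: { [E → E B .] }  — reduce
  I10: { [B → c . x ,] }  — shift
  I11: { [B → c x . ,] }  — shift
  I12: { [B → c x , .] }  — reduce
  I13: { [B → . c x ,], [E → E . B], [F → E E . B] }  — shift
  I14: { [B → c . x ,], [E → c . id E] }  — shift
  I15: { [E → E B .], [F → E E B .] }  — 2 reduces

I0 contains complete items [E → .], [F → .] — reduce-reduce conflict.
I15 contains complete items [E → E B .], [F → E E B .] — reduce-reduce conflict.

Answer: Yes — I0: [E → .] vs [F → .]; I15: [E → E B .] vs [F → E E B .]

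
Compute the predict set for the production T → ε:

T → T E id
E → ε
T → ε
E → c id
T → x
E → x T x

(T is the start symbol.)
{ $, 'c', 'id', 'x' }

PREDICT(T → ε) = (FIRST(RHS) \ {ε}) ∪ (FOLLOW(T) if ε ∈ FIRST(RHS), i.e. RHS ⇒* ε)
The right-hand side is ε (FIRST(ε) = { ε }), so the predict set is FOLLOW(T) = { $, 'c', 'id', 'x' }
PREDICT(T → ε) = { $, 'c', 'id', 'x' }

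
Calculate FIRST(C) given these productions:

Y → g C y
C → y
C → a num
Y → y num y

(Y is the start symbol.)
{ 'a', 'y' }

From C → y:
  - y is a terminal: add 'y' and stop
From C → a num:
  - a is a terminal: add 'a' and stop

Collecting: FIRST(C) = { 'a', 'y' }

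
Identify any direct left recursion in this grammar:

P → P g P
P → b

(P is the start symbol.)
Yes, P is left-recursive

P → P g P: LEFT RECURSIVE (starts with P)
P → b: starts with b

The grammar has direct left recursion on: P.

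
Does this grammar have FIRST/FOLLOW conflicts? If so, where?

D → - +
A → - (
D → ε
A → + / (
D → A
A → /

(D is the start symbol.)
No FIRST/FOLLOW conflicts.

A FIRST/FOLLOW conflict occurs when a non-terminal N has a nullable alternative N → β (β ⇒* ε) and another alternative N → α with FIRST(α) ∩ FOLLOW(N) ≠ ∅: on such a lookahead the parser cannot decide between expanding α and letting N vanish via β.

Nullable non-terminals: D.
FIRST sets used below: FIRST(A) = { '+', '-', '/' }

D: nullable alternative(s) D → ε; FOLLOW(D) = { $ }
  D → - +: FIRST \ {ε} = { '-' } — disjoint from FOLLOW(D)
  D → ε: FIRST \ {ε} = { } — this is the only nullable alternative, skip
  D → A: FIRST \ {ε} = { '+', '-', '/' } — disjoint from FOLLOW(D)

A has no nullable alternative, so no FIRST/FOLLOW check is needed there.

No FIRST/FOLLOW conflicts found.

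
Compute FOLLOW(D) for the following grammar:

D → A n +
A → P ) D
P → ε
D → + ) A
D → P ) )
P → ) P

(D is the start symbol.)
To compute FOLLOW(D), find every occurrence of D on a right-hand side N → α D β: add FIRST(β) \ {ε}, and if β is empty or nullable also add FOLLOW(N). Iterate to a fixed point.

D is the start symbol, so $ ∈ FOLLOW(D).
In A → P ) D: D is at the end, add FOLLOW(A)

The FOLLOW sets referred to above (computed the same way, to a fixed point):
  FOLLOW(A) = { $, 'n' }

Taking the union: FOLLOW(D) = { $, 'n' }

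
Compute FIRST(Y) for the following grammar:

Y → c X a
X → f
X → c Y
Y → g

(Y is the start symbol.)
From Y → c X a:
  - c is a terminal: add 'c' and stop
From Y → g:
  - g is a terminal: add 'g' and stop

Collecting: FIRST(Y) = { 'c', 'g' }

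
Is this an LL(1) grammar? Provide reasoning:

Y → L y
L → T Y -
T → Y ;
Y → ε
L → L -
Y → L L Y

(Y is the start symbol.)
Relevant sets:
  FIRST(L) = { ';' }
  FIRST(T) = { ';' }
  FOLLOW(Y) = { $, '-', ';' }

For Y:
  PREDICT(Y → L y) = { ';' }
  PREDICT(Y → ε) = { $, '-', ';' }
  PREDICT(Y → L L Y) = { ';' }
For L:
  PREDICT(L → T Y '-') = { ';' }
  PREDICT(L → L '-') = { ';' }
T has a single production, so nothing to check there.

Conflict found: Predict set conflict for Y: { ';' }
The grammar is NOT LL(1).

Answer: No. Predict set conflict for Y: { ';' }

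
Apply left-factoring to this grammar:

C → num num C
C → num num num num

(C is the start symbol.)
C → num num C'
C' → C
C' → num num

Left-factoring transforms A → αβ₁ | αβ₂ into A → αA' and A' → β₁ | β₂
(α is the longest common prefix among the alternatives). Repeat until
no nonterminal has two alternatives with a common prefix.

Round 1: C has alternatives sharing prefix 'num num'. Introduce C': C → num num C'
  Add: C' → C
  Add: C' → num num

No remaining common prefixes — done.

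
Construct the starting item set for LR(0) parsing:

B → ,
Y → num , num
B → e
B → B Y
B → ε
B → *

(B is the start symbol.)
First, augment the grammar with B' → B
I₀ = CLOSURE({ [B' → . B] }):
  [B' → . B] has the dot before B: add [B → . ,], [B → . e], [B → . B Y], [B → .], [B → . *]
No further items can be added.

I₀ = { [B → . *], [B → . ,], [B → . B Y], [B → . e], [B → .], [B' → . B] }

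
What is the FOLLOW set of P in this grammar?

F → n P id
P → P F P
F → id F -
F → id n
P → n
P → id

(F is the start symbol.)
In F → n P id: P is followed by id, add FIRST(id) \ {ε} = { 'id' }
In P → P F P: P is followed by F P, add FIRST(F P) \ {ε} = { 'id', 'n' }
In P → P F P: P is at the end; this adds FOLLOW(P) to itself — nothing new

Taking the union: FOLLOW(P) = { 'id', 'n' }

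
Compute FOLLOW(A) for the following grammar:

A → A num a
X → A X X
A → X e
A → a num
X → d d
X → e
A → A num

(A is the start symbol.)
{ $, 'a', 'd', 'e', 'num' }

A is the start symbol, so $ ∈ FOLLOW(A).
In A → A num a: A is followed by num a, add FIRST(num a) \ {ε} = { 'num' }
In X → A X X: A is followed by X X, add FIRST(X X) \ {ε} = { 'a', 'd', 'e' }
In A → A num: A is followed by num, add FIRST(num) \ {ε} = { 'num' }

Taking the union: FOLLOW(A) = { $, 'a', 'd', 'e', 'num' }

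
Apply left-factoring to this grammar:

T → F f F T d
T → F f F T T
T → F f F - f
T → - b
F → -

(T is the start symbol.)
T → F f F T'
T' → T T''
T'' → d
T'' → T
T' → - f
T → - b
F → -

Left-factoring transforms A → αβ₁ | αβ₂ into A → αA' and A' → β₁ | β₂
(α is the longest common prefix among the alternatives). Repeat until
no nonterminal has two alternatives with a common prefix.

Round 1: T has alternatives sharing prefix 'F f F'. Introduce T': T → F f F T'
  Add: T' → T d
  Add: T' → T T
  Add: T' → - f

Round 2: T' has alternatives sharing prefix 'T'. Introduce T'': T' → T T''
  Add: T'' → d
  Add: T'' → T

No remaining common prefixes — done.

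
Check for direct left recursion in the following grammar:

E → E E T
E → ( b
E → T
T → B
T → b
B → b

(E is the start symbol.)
Direct left recursion occurs when N → N α for some non-terminal N (the right-hand side begins with the left-hand side itself).

E → E E T: LEFT RECURSIVE (starts with E)
E → ( b: starts with '('
E → T: starts with T
T → B: starts with B
T → b: starts with b
B → b: starts with b

The grammar has direct left recursion on: E.

Answer: Yes, E is left-recursive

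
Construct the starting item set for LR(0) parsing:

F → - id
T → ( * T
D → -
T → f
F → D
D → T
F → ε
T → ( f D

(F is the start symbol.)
First, augment the grammar with F' → F
I₀ = CLOSURE({ [F' → . F] }):
  [F' → . F] has the dot before F: add [F → . - id], [F → . D], [F → .]
  [F → . D] has the dot before D: add [D → . -], [D → . T]
  [D → . T] has the dot before T: add [T → . ( * T], [T → . f], [T → . ( f D]
No further items can be added.

I₀ = { [D → . -], [D → . T], [F → . - id], [F → . D], [F → .], [F' → . F], [T → . ( * T], [T → . ( f D], [T → . f] }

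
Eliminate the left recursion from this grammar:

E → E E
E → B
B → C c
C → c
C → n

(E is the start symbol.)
E → B E'
E' → E E'
E' → ε
B → C c
C → c
C → n

E is directly left-recursive. The standard transformation for
  A → A α₁ | ... | A α_m | β₁ | ... | β_n
is
  A  → β₁ A' | ... | β_n A'
  A' → α₁ A' | ... | α_m A' | ε

E → B becomes E → B E'
E → E E becomes E' → E E'
Add E' → ε

Productions for other non-terminals are unchanged:
  B → C c
  C → c
  C → n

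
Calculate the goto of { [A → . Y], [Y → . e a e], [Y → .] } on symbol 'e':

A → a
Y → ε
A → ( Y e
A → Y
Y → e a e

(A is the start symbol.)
{ [Y → e . a e] }

GOTO(I, 'e') = CLOSURE({ [A → αX.β] : [A → α.Xβ] ∈ I, X = 'e' })

Items with dot before 'e', with the dot advanced:
  [Y → . e a e] → [Y → e . a e]
Closure adds nothing (no advanced item has the dot before a non-terminal).

GOTO = { [Y → e . a e] }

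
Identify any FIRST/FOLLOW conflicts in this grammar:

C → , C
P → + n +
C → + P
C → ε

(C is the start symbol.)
No FIRST/FOLLOW conflicts.

Nullable non-terminals: C.

C: nullable alternative(s) C → ε; FOLLOW(C) = { $ }
  C → , C: FIRST \ {ε} = { ',' } — disjoint from FOLLOW(C)
  C → + P: FIRST \ {ε} = { '+' } — disjoint from FOLLOW(C)
  C → ε: FIRST \ {ε} = { } — this is the only nullable alternative, skip

P has no nullable alternative, so no FIRST/FOLLOW check is needed there.

No FIRST/FOLLOW conflicts found.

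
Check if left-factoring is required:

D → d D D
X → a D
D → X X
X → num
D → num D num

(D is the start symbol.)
Left-factoring is needed when two productions for the same non-terminal
share a common prefix on the right-hand side.

Productions for D:
  D → d D D
  D → X X
  D → num D num
Productions for X:
  X → a D
  X → num

No common prefixes found.

Answer: No, left-factoring is not needed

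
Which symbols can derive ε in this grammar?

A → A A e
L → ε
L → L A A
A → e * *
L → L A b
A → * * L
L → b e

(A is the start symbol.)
{ 'L' }

A non-terminal is nullable if it can derive ε (the empty string): either it has an ε-production, or it has a production whose right-hand side consists entirely of nullable non-terminals.

ε-productions: L → ε
So L is immediately nullable.
No further non-terminal can be added: every production for the remaining non-terminals contains a terminal or a non-nullable non-terminal.
Nullable = { 'L' }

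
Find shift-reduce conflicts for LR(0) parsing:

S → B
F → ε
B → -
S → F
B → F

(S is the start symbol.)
A shift-reduce conflict occurs when an LR(0) state has both:
  - a complete (reduce) item [A → α .] (dot at the end), and
  - a shift item [B → β . c γ] (dot before a terminal).

Augment with S' → S and build the canonical LR(0) collection (I0 = CLOSURE({[S' → . S]}), then GOTO on every symbol after a dot until no new states appear). It has 5 states:
  I0: { [B → . -], [B → . F], [F → .], [S → . B], [S → . F], [S' → . S] }  — shift, reduce
  I1: { [B → - .] }  — reduce
  I2: { [S → B .] }  — reduce
  I3: { [B → F .], [S → F .] }  — 2 reduces
  I4: { [S' → S .] }  — accept

I0 contains reduce item [F → .] and shift item [B → . -] — shift-reduce conflict.

Answer: Yes — I0: [F → .] vs [B → . -]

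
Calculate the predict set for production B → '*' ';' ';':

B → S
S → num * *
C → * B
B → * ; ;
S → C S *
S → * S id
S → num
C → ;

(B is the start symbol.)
PREDICT(B → '*' ';' ';') = (FIRST(RHS) \ {ε}) ∪ (FOLLOW(B) if ε ∈ FIRST(RHS), i.e. RHS ⇒* ε)
FIRST('*' ';' ';') = { '*' }
ε ∉ FIRST('*' ';' ';'), so FOLLOW(B) is not added.
PREDICT(B → '*' ';' ';') = { '*' }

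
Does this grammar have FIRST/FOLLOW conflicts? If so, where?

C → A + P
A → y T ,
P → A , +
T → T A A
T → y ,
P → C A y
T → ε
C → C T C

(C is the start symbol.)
Yes. T → T A A with FOLLOW(T) on { 'y' }; T → y ',' with FOLLOW(T) on { 'y' }

A FIRST/FOLLOW conflict occurs when a non-terminal N has a nullable alternative N → β (β ⇒* ε) and another alternative N → α with FIRST(α) ∩ FOLLOW(N) ≠ ∅: on such a lookahead the parser cannot decide between expanding α and letting N vanish via β.

Nullable non-terminals: T.
FIRST sets used below: FIRST(T) = { 'y', ε }, FIRST(A) = { 'y' }

T: nullable alternative(s) T → ε; FOLLOW(T) = { ',', 'y' }
  T → T A A: FIRST \ {ε} = { 'y' } — overlaps FOLLOW(T) on { 'y' }: CONFLICT
  T → y ,: FIRST \ {ε} = { 'y' } — overlaps FOLLOW(T) on { 'y' }: CONFLICT
  T → ε: FIRST \ {ε} = { } — this is the only nullable alternative, skip

A, C, P have no nullable alternative, so no FIRST/FOLLOW check is needed there.

So the grammar has 2 FIRST/FOLLOW conflicts (marked CONFLICT above).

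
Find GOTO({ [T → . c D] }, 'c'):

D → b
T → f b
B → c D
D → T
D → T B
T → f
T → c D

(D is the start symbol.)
GOTO(I, 'c') = CLOSURE({ [A → αX.β] : [A → α.Xβ] ∈ I, X = 'c' })

Items with dot before 'c', with the dot advanced:
  [T → . c D] → [T → c . D]
Closure of the advanced items:
  [T → c . D] has the dot before D: add [D → . b], [D → . T], [D → . T B]
  [D → . T] has the dot before T: add [T → . f b], [T → . f], [T → . c D]

GOTO = { [D → . T B], [D → . T], [D → . b], [T → . c D], [T → . f b], [T → . f], [T → c . D] }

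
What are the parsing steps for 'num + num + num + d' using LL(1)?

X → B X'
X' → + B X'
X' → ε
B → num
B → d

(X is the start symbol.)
LL(1) parsing maintains a stack (initially the start symbol over $) and the input. At each step: if the stack top is a terminal, match it against the current input token; if it is a non-terminal N, replace it with the RHS of M[N, lookahead] (the unique production whose predict set contains the lookahead).

Stack is shown with the top on the left.

Stack     Input                  Action
---------------------------------------
X $       num + num + num + d $  output X → B X'
B X' $    num + num + num + d $  output B → num
num X' $  num + num + num + d $  match 'num'
X' $      + num + num + d $      output X' → + B X'
+ B X' $  + num + num + d $      match '+'
B X' $    num + num + d $        output B → num
num X' $  num + num + d $        match 'num'
X' $      + num + d $            output X' → + B X'
+ B X' $  + num + d $            match '+'
B X' $    num + d $              output B → num
num X' $  num + d $              match 'num'
X' $      + d $                  output X' → + B X'
+ B X' $  + d $                  match '+'
B X' $    d $                    output B → d
d X' $    d $                    match 'd'
X' $      $                      output X' → ε
$         $                      accept

The string is accepted.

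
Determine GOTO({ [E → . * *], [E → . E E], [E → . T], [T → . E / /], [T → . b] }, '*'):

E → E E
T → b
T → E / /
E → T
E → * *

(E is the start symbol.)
{ [E → * . *] }

GOTO(I, '*') = CLOSURE({ [A → αX.β] : [A → α.Xβ] ∈ I, X = '*' })

Items with dot before '*', with the dot advanced:
  [E → . * *] → [E → * . *]
Closure adds nothing (no advanced item has the dot before a non-terminal).

GOTO = { [E → * . *] }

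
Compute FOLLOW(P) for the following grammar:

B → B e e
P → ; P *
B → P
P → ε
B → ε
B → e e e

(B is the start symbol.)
{ $, '*', 'e' }

To compute FOLLOW(P), find every occurrence of P on a right-hand side N → α P β: add FIRST(β) \ {ε}, and if β is empty or nullable also add FOLLOW(N). Iterate to a fixed point.

In P → ; P *: P is followed by '*', add FIRST('*') \ {ε} = { '*' }
In B → P: P is at the end, add FOLLOW(B)

The FOLLOW sets referred to above (computed the same way, to a fixed point):
  FOLLOW(B) = { $, 'e' }

Taking the union: FOLLOW(P) = { $, '*', 'e' }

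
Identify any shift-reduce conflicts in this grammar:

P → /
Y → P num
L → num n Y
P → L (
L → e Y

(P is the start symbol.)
Augment with P' → P and build the canonical LR(0) collection (I0 = CLOSURE({[P' → . P]}), then GOTO on every symbol after a dot until no new states appear). It has 12 states:
  I0: { [L → . e Y], [L → . num n Y], [P → . /], [P → . L (], [P' → . P] }  — shift
  I1: { [P → / .] }  — reduce
  I2: { [P → L . (] }  — shift
  I3: { [P' → P .] }  — accept
  I4: { [L → . e Y], [L → . num n Y], [L → e . Y], [P → . /], [P → . L (], [Y → . P num] }  — shift
  I5: { [L → num . n Y] }  — shift
  I6: { [L → . e Y], [L → . num n Y], [L → num n . Y], [P → . /], [P → . L (], [Y → . P num] }  — shift
  I7: { [Y → P . num] }  — shift
  I8: { [L → num n Y .] }  — reduce
  I9: { [Y → P num .] }  — reduce
  I10: { [L → e Y .] }  — reduce
  I11: { [P → L ( .] }  — reduce

No state contains both a complete item and a shift item.

Answer: No shift-reduce conflicts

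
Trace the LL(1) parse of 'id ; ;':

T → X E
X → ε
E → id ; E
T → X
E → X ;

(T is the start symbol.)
Stack is shown with the top on the left.

Stack     Input     Action
--------------------------
T $       id ; ; $  output T → X E
X E $     id ; ; $  output X → ε
E $       id ; ; $  output E → id ; E
id ; E $  id ; ; $  match 'id'
; E $     ; ; $     match ';'
E $       ; $       output E → X ;
X ; $     ; $       output X → ε
; $       ; $       match ';'
$         $         accept

The string is accepted.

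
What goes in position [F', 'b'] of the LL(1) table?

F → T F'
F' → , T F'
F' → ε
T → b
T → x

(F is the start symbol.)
Empty (error entry)

To find M[F', 'b'], we find productions for F' where 'b' is in the predict set (PREDICT(N → α) = (FIRST(α) \ {ε}) ∪ (FOLLOW(N) if α ⇒* ε)).

Relevant sets:
  FOLLOW(F') = { $ }

F' → , T F': PREDICT = { ',' }
F' → ε: PREDICT = { $ }

M[F', 'b'] is empty (no production applies)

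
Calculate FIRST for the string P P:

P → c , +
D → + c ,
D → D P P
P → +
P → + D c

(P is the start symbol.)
FIRST sets of the non-terminals involved (from the grammar, by fixed-point iteration):
  FIRST(P) = { '+', 'c' }

To compute FIRST(P P), process the symbols left to right:
Symbol P is a non-terminal. Add FIRST(P) \ {ε} = { '+', 'c' }
P is not nullable (ε ∉ FIRST(P)), so stop here.
FIRST(P P) = { '+', 'c' }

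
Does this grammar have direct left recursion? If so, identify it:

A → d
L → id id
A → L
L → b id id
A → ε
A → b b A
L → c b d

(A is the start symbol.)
Direct left recursion occurs when N → N α for some non-terminal N (the right-hand side begins with the left-hand side itself).

A → d: starts with d
L → id id: starts with id
A → L: starts with L
L → b id id: starts with b
A → ε: starts with ε
A → b b A: starts with b
L → c b d: starts with c

No direct left recursion found.

Answer: No direct left recursion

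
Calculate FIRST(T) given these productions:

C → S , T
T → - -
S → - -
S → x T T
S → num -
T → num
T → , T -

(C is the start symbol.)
{ ',', '-', 'num' }

To compute FIRST(T), examine every production with T on the left-hand side, reading each right-hand side left to right until a non-nullable symbol is reached.

From T → - -:
  - '-' is a terminal: add '-' and stop
From T → num:
  - num is a terminal: add 'num' and stop
From T → , T -:
  - ',' is a terminal: add ',' and stop

Collecting: FIRST(T) = { ',', '-', 'num' }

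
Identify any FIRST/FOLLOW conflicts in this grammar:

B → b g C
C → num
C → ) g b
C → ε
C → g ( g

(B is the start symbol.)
No FIRST/FOLLOW conflicts.

Nullable non-terminals: C.

C: nullable alternative(s) C → ε; FOLLOW(C) = { $ }
  C → num: FIRST \ {ε} = { 'num' } — disjoint from FOLLOW(C)
  C → ) g b: FIRST \ {ε} = { ')' } — disjoint from FOLLOW(C)
  C → ε: FIRST \ {ε} = { } — this is the only nullable alternative, skip
  C → g ( g: FIRST \ {ε} = { 'g' } — disjoint from FOLLOW(C)

B has no nullable alternative, so no FIRST/FOLLOW check is needed there.

No FIRST/FOLLOW conflicts found.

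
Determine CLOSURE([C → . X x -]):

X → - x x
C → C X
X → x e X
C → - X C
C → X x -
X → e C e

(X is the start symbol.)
To compute CLOSURE, for each item [A → α.Bβ] where B is a non-terminal, add [B → .γ] for all productions B → γ; repeat for the newly added items until nothing changes.

Start with: [C → . X x -]
  [C → . X x -] has the dot before X: add [X → . - x x], [X → . x e X], [X → . e C e]
No further items can be added.

CLOSURE = { [C → . X x -], [X → . - x x], [X → . e C e], [X → . x e X] }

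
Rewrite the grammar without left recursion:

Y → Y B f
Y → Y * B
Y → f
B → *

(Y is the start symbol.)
Y → f Y'
Y' → B f Y'
Y' → * B Y'
Y' → ε
B → *

Y is directly left-recursive. The standard transformation for
  A → A α₁ | ... | A α_m | β₁ | ... | β_n
is
  A  → β₁ A' | ... | β_n A'
  A' → α₁ A' | ... | α_m A' | ε

Y → f becomes Y → f Y'
Y → Y B f becomes Y' → B f Y'
Y → Y * B becomes Y' → * B Y'
Add Y' → ε

Productions for other non-terminals are unchanged:
  B → *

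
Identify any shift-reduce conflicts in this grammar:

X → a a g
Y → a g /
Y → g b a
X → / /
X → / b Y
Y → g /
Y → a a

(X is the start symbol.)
No shift-reduce conflicts

A shift-reduce conflict occurs when an LR(0) state has both:
  - a complete (reduce) item [A → α .] (dot at the end), and
  - a shift item [B → β . c γ] (dot before a terminal).

Augment with X' → X and build the canonical LR(0) collection (I0 = CLOSURE({[X' → . X]}), then GOTO on every symbol after a dot until no new states appear). It has 17 states:
  I0: { [X → . / /], [X → . / b Y], [X → . a a g], [X' → . X] }  — shift
  I1: { [X → / . /], [X → / . b Y] }  — shift
  I2: { [X' → X .] }  — accept
  I3: { [X → a . a g] }  — shift
  I4: { [X → a a . g] }  — shift
  I5: { [X → a a g .] }  — reduce
  I6: { [X → / / .] }  — reduce
  I7: { [X → / b . Y], [Y → . a a], [Y → . a g /], [Y → . g /], [Y → . g b a] }  — shift
  I8: { [X → / b Y .] }  — reduce
  I9: { [Y → a . a], [Y → a . g /] }  — shift
  I10: { [Y → g . /], [Y → g . b a] }  — shift
  I11: { [Y → g / .] }  — reduce
  I12: { [Y → g b . a] }  — shift
  I13: { [Y → g b a .] }  — reduce
  I14: { [Y → a a .] }  — reduce
  I15: { [Y → a g . /] }  — shift
  I16: { [Y → a g / .] }  — reduce

No state contains both a complete item and a shift item.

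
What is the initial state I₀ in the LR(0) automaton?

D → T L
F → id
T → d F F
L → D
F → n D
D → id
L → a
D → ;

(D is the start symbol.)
{ [D → . ;], [D → . T L], [D → . id], [D' → . D], [T → . d F F] }

First, augment the grammar with D' → D
I₀ = CLOSURE({ [D' → . D] }):
  [D' → . D] has the dot before D: add [D → . T L], [D → . id], [D → . ;]
  [D → . T L] has the dot before T: add [T → . d F F]
No further items can be added.

I₀ = { [D → . ;], [D → . T L], [D → . id], [D' → . D], [T → . d F F] }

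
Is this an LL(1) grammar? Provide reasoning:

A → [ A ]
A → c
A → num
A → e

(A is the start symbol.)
A grammar is LL(1) if for each non-terminal N with multiple productions, the predict sets of those productions are pairwise disjoint, where PREDICT(N → α) = (FIRST(α) \ {ε}) ∪ (FOLLOW(N) if α ⇒* ε).

For A:
  PREDICT(A → '[' A ']') = { '[' }
  PREDICT(A → c) = { 'c' }
  PREDICT(A → num) = { 'num' }
  PREDICT(A → e) = { 'e' }

All predict sets are disjoint. The grammar IS LL(1).

Answer: Yes, the grammar is LL(1).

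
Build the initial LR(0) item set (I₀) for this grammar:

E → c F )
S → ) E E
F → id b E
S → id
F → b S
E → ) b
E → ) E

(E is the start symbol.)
{ [E → . ) E], [E → . ) b], [E → . c F )], [E' → . E] }

First, augment the grammar with E' → E
I₀ = CLOSURE({ [E' → . E] }):
  [E' → . E] has the dot before E: add [E → . c F )], [E → . ) b], [E → . ) E]
No further items can be added.

I₀ = { [E → . ) E], [E → . ) b], [E → . c F )], [E' → . E] }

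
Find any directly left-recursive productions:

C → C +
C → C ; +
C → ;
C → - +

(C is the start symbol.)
Direct left recursion occurs when N → N α for some non-terminal N (the right-hand side begins with the left-hand side itself).

C → C +: LEFT RECURSIVE (starts with C)
C → C ; +: LEFT RECURSIVE (starts with C)
C → ;: starts with ';'
C → - +: starts with '-'

The grammar has direct left recursion on: C.

Answer: Yes, C is left-recursive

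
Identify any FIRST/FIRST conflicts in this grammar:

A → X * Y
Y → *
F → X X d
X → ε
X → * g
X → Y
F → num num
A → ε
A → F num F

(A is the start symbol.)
FIRST sets of the non-terminals at (or reachable through a nullable prefix from) the front of some alternative:
  FIRST(X) = { '*', ε }
  FIRST(F) = { '*', 'd', 'num' }
  FIRST(Y) = { '*' }

Productions for A:
  A → X * Y: FIRST = { '*' }
  A → ε: FIRST = { ε }
  A → F num F: FIRST = { '*', 'd', 'num' }
Productions for F:
  F → X X d: FIRST = { '*', 'd' }
  F → num num: FIRST = { 'num' }
Productions for X:
  X → ε: FIRST = { ε }
  X → * g: FIRST = { '*' }
  X → Y: FIRST = { '*' }
Y has only one production, so no FIRST/FIRST conflict is possible there.

Conflict for A: A → X * Y and A → F num F
  Overlap: { '*' }
Conflict for X: X → * g and X → Y
  Overlap: { '*' }

Answer: Yes. A → X '*' Y / A → F num F on { '*' }; X → '*' g / X → Y on { '*' }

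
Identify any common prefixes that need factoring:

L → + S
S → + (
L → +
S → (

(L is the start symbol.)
Left-factoring is needed when two productions for the same non-terminal
share a common prefix on the right-hand side.

Productions for L:
  L → + S
  L → +
Productions for S:
  S → + (
  S → (

Found common prefix '+' in productions for L

Answer: Yes, L has productions with common prefix '+'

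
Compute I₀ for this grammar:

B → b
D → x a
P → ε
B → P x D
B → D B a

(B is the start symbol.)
{ [B → . D B a], [B → . P x D], [B → . b], [B' → . B], [D → . x a], [P → .] }

First, augment the grammar with B' → B
I₀ = CLOSURE({ [B' → . B] }):
  [B' → . B] has the dot before B: add [B → . b], [B → . P x D], [B → . D B a]
  [B → . P x D] has the dot before P: add [P → .]
  [B → . D B a] has the dot before D: add [D → . x a]
No further items can be added.

I₀ = { [B → . D B a], [B → . P x D], [B → . b], [B' → . B], [D → . x a], [P → .] }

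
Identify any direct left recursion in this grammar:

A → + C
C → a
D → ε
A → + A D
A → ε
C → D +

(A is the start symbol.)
Direct left recursion occurs when N → N α for some non-terminal N (the right-hand side begins with the left-hand side itself).

A → + C: starts with '+'
C → a: starts with a
D → ε: starts with ε
A → + A D: starts with '+'
A → ε: starts with ε
C → D +: starts with D

No direct left recursion found.

Answer: No direct left recursion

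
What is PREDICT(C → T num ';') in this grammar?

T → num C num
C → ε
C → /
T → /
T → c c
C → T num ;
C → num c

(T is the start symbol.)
PREDICT(C → T num ';') = (FIRST(RHS) \ {ε}) ∪ (FOLLOW(C) if ε ∈ FIRST(RHS), i.e. RHS ⇒* ε)
FIRST(T) = { '/', 'c', 'num' }
FIRST(T num ';') = { '/', 'c', 'num' }
ε ∉ FIRST(T num ';'), so FOLLOW(C) is not added.
PREDICT(C → T num ';') = { '/', 'c', 'num' }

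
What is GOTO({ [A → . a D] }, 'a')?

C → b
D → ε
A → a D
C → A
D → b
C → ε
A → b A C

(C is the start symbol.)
{ [A → a . D], [D → . b], [D → .] }

GOTO(I, 'a') = CLOSURE({ [A → αX.β] : [A → α.Xβ] ∈ I, X = 'a' })

Items with dot before 'a', with the dot advanced:
  [A → . a D] → [A → a . D]
Closure of the advanced items:
  [A → a . D] has the dot before D: add [D → .], [D → . b]

GOTO = { [A → a . D], [D → . b], [D → .] }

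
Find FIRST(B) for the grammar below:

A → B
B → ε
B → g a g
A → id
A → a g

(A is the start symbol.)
{ 'g', ε }

To compute FIRST(B), examine every production with B on the left-hand side, reading each right-hand side left to right until a non-nullable symbol is reached.

From B → ε:
  - ε-production, so ε ∈ FIRST(B)
From B → g a g:
  - g is a terminal: add 'g' and stop

Collecting: FIRST(B) = { 'g', ε }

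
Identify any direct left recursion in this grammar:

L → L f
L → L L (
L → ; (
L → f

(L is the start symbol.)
Yes, L is left-recursive

L → L f: LEFT RECURSIVE (starts with L)
L → L L (: LEFT RECURSIVE (starts with L)
L → ; (: starts with ';'
L → f: starts with f

The grammar has direct left recursion on: L.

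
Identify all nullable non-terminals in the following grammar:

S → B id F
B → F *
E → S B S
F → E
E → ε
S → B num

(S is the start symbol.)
{ 'E', 'F' }

ε-productions: E → ε
So E is immediately nullable.
F → E: every symbol on the right is nullable, so F is nullable too.
No further non-terminal can be added: every production for the remaining non-terminals contains a terminal or a non-nullable non-terminal.
Nullable = { 'E', 'F' }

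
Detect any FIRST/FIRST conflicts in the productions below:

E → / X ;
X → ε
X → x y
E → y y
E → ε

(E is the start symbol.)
No FIRST/FIRST conflicts.

A FIRST/FIRST conflict occurs when two productions N → α and N → β for the same non-terminal have FIRST(α) ∩ FIRST(β) ≠ ∅ (with ε ∈ FIRST of a nullable right-hand side, so two nullable alternatives also conflict).

Productions for E:
  E → / X ;: FIRST = { '/' }
  E → y y: FIRST = { 'y' }
  E → ε: FIRST = { ε }
Productions for X:
  X → ε: FIRST = { ε }
  X → x y: FIRST = { 'x' }

All alternatives of each non-terminal have pairwise disjoint FIRST sets.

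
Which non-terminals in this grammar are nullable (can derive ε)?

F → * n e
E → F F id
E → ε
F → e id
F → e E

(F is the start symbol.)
{ 'E' }

A non-terminal is nullable if it can derive ε (the empty string): either it has an ε-production, or it has a production whose right-hand side consists entirely of nullable non-terminals.

ε-productions: E → ε
So E is immediately nullable.
No further non-terminal can be added: every production for the remaining non-terminals contains a terminal or a non-nullable non-terminal.
Nullable = { 'E' }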